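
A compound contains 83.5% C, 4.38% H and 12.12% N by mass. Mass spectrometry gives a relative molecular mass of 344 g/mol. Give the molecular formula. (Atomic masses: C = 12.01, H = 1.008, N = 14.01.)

Assume 100 g: 83.5 g C, 4.38 g H, 12.12 g N.
n(C) = 83.5/12.01 = 6.953, n(H) = 4.38/1.008 = 4.345, n(N) = 12.12/14.01 = 0.8651
Smallest is N at 0.8651 mol; normalising gives C 8.037, H 5.023, N 1.000
→ C8H5N
Empirical-formula mass = 115.13 g/mol
n = 344 / 115.13 = 2.99 ≈ 3
Molecular formula = (C8H5N)×3 = C24H15N3

C24H15N3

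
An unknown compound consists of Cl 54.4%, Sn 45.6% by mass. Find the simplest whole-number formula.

Cl4Sn

Assume 100 g: 54.4 g Cl, 45.6 g Sn.
Moles — Cl: 54.4 / 35.45 = 1.535 mol; Sn: 45.6 / 118.71 = 0.3841 mol
Divide by the smallest (0.3841 mol Sn): Cl 3.995, Sn 1.000
→ Cl4Sn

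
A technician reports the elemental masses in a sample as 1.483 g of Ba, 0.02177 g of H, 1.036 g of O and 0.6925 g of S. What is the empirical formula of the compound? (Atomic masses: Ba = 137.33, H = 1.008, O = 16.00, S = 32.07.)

BaH2O6S2

Moles — Ba: 1.483 / 137.33 = 0.0108 mol; H: 0.02177 / 1.008 = 0.0216 mol; O: 1.036 / 16.00 = 0.06475 mol; S: 0.6925 / 32.07 = 0.02159 mol
Divide by the smallest (0.0108 mol Ba): Ba 1.000, H 2.000, O 5.996, S 2.000
Ratio ≈ 1:2:6:2, so the empirical formula is BaH2O6S2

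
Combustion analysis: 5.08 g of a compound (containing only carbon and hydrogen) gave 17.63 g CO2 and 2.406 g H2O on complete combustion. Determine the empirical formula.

C3H2

mol C = 17.63 / 44.01 = 0.4006; mass C = 0.4006 × 12.01 = 4.811 g
mol H = 2 × (2.406 / 18.02) = 0.2670; mass H = 0.2670 × 1.008 = 0.2692 g
Ratios (÷ 0.267): C 1.500, H 1.000
×2: C 3.00, H 2.00 → C3H2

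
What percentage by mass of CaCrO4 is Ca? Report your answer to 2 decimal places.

Molar mass = 1(40.08) + 1(52.00) + 4(16.00) = 156.080 g/mol
Mass of Ca per mole = 1 × 40.08 = 40.080 g
% Ca = 40.080 / 156.080 × 100 = 25.68%

25.68%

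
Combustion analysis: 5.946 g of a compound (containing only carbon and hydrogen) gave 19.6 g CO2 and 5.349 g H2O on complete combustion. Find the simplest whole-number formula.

mol C = 19.6 / 44.01 = 0.4454; mass C = 0.4454 × 12.01 = 5.349 g
mol H = 2 × (5.349 / 18.02) = 0.5937; mass H = 0.5937 × 1.008 = 0.5984 g
Divide by the smallest (0.4454 mol C): C 1.000, H 1.333
×3: C 3.00, H 4.00 → C3H4

C3H4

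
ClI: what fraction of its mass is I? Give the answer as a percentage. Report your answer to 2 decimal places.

Molar mass = 1(35.45) + 1(126.90) = 162.350 g/mol
Mass of I per mole = 1 × 126.90 = 126.900 g
% I = 126.900 / 162.350 × 100 = 78.16%

78.16%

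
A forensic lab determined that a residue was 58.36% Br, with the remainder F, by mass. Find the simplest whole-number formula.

Assume 100 g: 58.36 g Br, 41.64 g F.
Moles — Br: 58.36 / 79.90 = 0.7304 mol; F: 41.64 / 19.00 = 2.192 mol
Divide by the smallest (0.7304 mol Br): Br 1.000, F 3.000
→ BrF3

BrF3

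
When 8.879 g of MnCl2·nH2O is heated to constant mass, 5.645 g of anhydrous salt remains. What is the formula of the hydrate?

Mass of water lost = 8.879 − 5.645 = 3.234 g → 3.234 / 18.02 = 0.1795 mol H2O
Molar mass of MnCl2 = 125.84 g/mol → mol MnCl2 = 5.645 / 125.84 = 0.04486
n = 0.1795 / 0.04486 = 4.00 ≈ 4 → MnCl2·4H2O

MnCl2·4H2O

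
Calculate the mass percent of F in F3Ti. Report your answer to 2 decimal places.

Molar mass = 3(19.00) + 1(47.87) = 104.870 g/mol
Mass of F per mole = 3 × 19.00 = 57.000 g
% F = 57.000 / 104.870 × 100 = 54.35%

54.35%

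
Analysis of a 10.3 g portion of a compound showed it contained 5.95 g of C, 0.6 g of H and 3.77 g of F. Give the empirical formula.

C5H6F2

C: 5.95 g ÷ 12.01 g/mol = 0.4954 mol
H: 0.6 g ÷ 1.008 g/mol = 0.5952 mol
F: 3.77 g ÷ 19.00 g/mol = 0.1984 mol
Smallest is F at 0.1984 mol; normalising gives C 2.497, H 3.000, F 1.000
×2: C 4.99, H 6.00, F 2.00 → C5H6F2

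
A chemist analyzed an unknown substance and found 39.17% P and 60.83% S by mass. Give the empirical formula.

P2S3

Assume 100 g: 39.17 g P, 60.83 g S.
Moles — P: 39.17 / 30.97 = 1.265 mol; S: 60.83 / 32.07 = 1.897 mol
Ratios (÷ 1.265): P 1.000, S 1.500
Scaling by 2: P 2.00, S 3.00 → P2S3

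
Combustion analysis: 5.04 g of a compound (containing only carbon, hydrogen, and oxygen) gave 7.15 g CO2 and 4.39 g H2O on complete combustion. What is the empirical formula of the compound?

mol C = 7.15 / 44.01 = 0.1625; mass C = 0.1625 × 12.01 = 1.951 g
mol H = 2 × (4.39 / 18.02) = 0.4872; mass H = 0.4872 × 1.008 = 0.4911 g
mass O = 5.04 − (2.442) = 2.598 g → mol O = 0.1624
Smallest is O at 0.1624 mol; normalising gives C 1.001, H 3.001, O 1.000
Ratio ≈ 1:3:1, so the empirical formula is CH3O

CH3O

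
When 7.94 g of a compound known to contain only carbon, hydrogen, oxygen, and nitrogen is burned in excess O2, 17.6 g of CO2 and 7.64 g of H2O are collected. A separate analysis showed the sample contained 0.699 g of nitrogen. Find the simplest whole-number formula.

C8H17NO2

mol C = 17.6 / 44.01 = 0.3999; mass C = 0.3999 × 12.01 = 4.803 g
mol H = 2 × (7.64 / 18.02) = 0.8479; mass H = 0.8479 × 1.008 = 0.8547 g
mol N = 0.699 / 14.01 = 0.04989
mass O = 7.94 − (6.357) = 1.583 g → mol O = 0.09896
Smallest is N at 0.04989 mol; normalising gives C 8.015, H 16.995, N 1.000, O 1.983
→ C8H17NO2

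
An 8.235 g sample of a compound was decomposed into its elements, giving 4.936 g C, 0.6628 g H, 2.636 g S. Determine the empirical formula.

Moles — C: 4.936 / 12.01 = 0.411 mol; H: 0.6628 / 1.008 = 0.6575 mol; S: 2.636 / 32.07 = 0.0822 mol
Ratios (÷ 0.0822): C 5.000, H 8.000, S 1.000
≈ 5:8:1 → C5H8S

C5H8S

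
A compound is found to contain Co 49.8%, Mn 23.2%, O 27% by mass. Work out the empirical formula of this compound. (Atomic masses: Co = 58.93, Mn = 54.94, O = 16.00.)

Assume 100 g: 49.8 g Co, 23.2 g Mn, 27 g O.
Co: 49.8 g ÷ 58.93 g/mol = 0.8451 mol
Mn: 23.2 g ÷ 54.94 g/mol = 0.4223 mol
O: 27 g ÷ 16.00 g/mol = 1.688 mol
Ratios (÷ 0.4223): Co 2.001, Mn 1.000, O 3.996
→ Co2MnO4

Co2MnO4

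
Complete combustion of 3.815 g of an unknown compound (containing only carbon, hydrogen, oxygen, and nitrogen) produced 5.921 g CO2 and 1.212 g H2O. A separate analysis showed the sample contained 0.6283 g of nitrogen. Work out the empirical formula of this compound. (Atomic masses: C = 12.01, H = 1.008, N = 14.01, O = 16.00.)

mol C = 5.921 / 44.01 = 0.1345; mass C = 0.1345 × 12.01 = 1.616 g
mol H = 2 × (1.212 / 18.02) = 0.1345; mass H = 0.1345 × 1.008 = 0.1356 g
mol N = 0.6283 / 14.01 = 0.04485
mass O = 3.815 − (2.380) = 1.435 g → mol O = 0.08971
Divide by the smallest (0.04485 mol N): C 3.000, H 3.000, N 1.000, O 2.000
Ratio ≈ 3:3:1:2, so the empirical formula is C3H3NO2

C3H3NO2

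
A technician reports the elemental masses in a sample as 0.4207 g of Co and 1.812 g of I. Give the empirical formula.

CoI2

Moles — Co: 0.4207 / 58.93 = 0.007139 mol; I: 1.812 / 126.90 = 0.01428 mol
Divide by the smallest (0.007139 mol Co): Co 1.000, I 2.000
Ratio ≈ 1:2, so the empirical formula is CoI2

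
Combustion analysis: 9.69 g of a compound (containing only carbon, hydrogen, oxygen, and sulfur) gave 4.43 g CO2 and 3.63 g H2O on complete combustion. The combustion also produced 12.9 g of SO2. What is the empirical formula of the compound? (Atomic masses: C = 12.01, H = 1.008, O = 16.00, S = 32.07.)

mol C = 4.43 / 44.01 = 0.1007; mass C = 0.1007 × 12.01 = 1.209 g
mol H = 2 × (3.63 / 18.02) = 0.4029; mass H = 0.4029 × 1.008 = 0.4061 g
mol S = 12.9 / 64.07 = 0.2013; mass S = 6.457 g
mass O = 9.69 − (8.072) = 1.618 g → mol O = 0.1011
Smallest is C at 0.1007 mol; normalising gives C 1.000, H 4.002, O 1.005, S 2.000
Ratio ≈ 1:4:1:2, so the empirical formula is CH4OS2

CH4OS2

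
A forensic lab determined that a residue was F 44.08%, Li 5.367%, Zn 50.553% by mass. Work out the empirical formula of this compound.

F3LiZn

Assume 100 g: 44.08 g F, 5.367 g Li, 50.553 g Zn.
Moles — F: 44.08 / 19.00 = 2.32 mol; Li: 5.367 / 6.94 = 0.7733 mol; Zn: 50.553 / 65.38 = 0.7732 mol
Ratios (÷ 0.7732): F 3.000, Li 1.000, Zn 1.000
Ratio ≈ 3:1:1, so the empirical formula is F3LiZn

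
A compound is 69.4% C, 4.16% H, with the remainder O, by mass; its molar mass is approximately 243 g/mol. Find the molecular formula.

C14H10O4

Assume 100 g: 69.4 g C, 4.16 g H, 26.44 g O.
n(C) = 69.4/12.01 = 5.779, n(H) = 4.16/1.008 = 4.127, n(O) = 26.44/16.00 = 1.653
Divide by the smallest (1.653 mol O): C 3.497, H 2.497, O 1.000
×2: C 6.99, H 4.99, O 2.00 → C7H5O2
Empirical-formula mass = 121.11 g/mol
n = 243 / 121.11 = 2.01 ≈ 2
Molecular formula = (C7H5O2)×2 = C14H10O4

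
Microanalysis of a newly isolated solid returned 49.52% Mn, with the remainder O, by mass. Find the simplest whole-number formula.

Assume 100 g: 49.52 g Mn, 50.48 g O.
n(Mn) = 49.52/54.94 = 0.9013, n(O) = 50.48/16.00 = 3.155
Divide by the smallest (0.9013 mol Mn): Mn 1.000, O 3.500
×2: Mn 2.00, O 7.00 → Mn2O7

Mn2O7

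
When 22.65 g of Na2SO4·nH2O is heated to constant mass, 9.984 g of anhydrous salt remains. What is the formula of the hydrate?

Na2SO4·10H2O

Mass of water lost = 22.65 − 9.984 = 12.67 g → 12.67 / 18.02 = 0.7029 mol H2O
Molar mass of Na2SO4 = 142.05 g/mol → mol Na2SO4 = 9.984 / 142.05 = 0.07029
n = 0.7029 / 0.07029 = 10.00 ≈ 10 → Na2SO4·10H2O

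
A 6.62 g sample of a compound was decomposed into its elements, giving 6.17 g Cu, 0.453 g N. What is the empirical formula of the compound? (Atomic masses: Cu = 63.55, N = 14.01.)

Moles — Cu: 6.17 / 63.55 = 0.09709 mol; N: 0.453 / 14.01 = 0.03233 mol
Ratios (÷ 0.03233): Cu 3.003, N 1.000
→ Cu3N

Cu3N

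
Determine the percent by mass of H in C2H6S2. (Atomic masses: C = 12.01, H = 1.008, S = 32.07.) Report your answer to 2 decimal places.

6.42%

Molar mass = 2(12.01) + 6(1.008) + 2(32.07) = 94.208 g/mol
Mass of H per mole = 6 × 1.008 = 6.048 g
% H = 6.048 / 94.208 × 100 = 6.42%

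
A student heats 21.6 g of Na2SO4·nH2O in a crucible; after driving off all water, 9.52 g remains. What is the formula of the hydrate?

Mass of water lost = 21.6 − 9.52 = 12.08 g → 12.08 / 18.02 = 0.6704 mol H2O
Molar mass of Na2SO4 = 142.05 g/mol → mol Na2SO4 = 9.52 / 142.05 = 0.06702
n = 0.6704 / 0.06702 = 10.00 ≈ 10 → Na2SO4·10H2O

Na2SO4·10H2O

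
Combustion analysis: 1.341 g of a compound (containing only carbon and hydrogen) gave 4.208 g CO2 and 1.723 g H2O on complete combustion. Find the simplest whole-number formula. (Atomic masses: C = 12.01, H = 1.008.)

mol C = 4.208 / 44.01 = 0.09561; mass C = 0.09561 × 12.01 = 1.148 g
mol H = 2 × (1.723 / 18.02) = 0.1912; mass H = 0.1912 × 1.008 = 0.1928 g
Ratios (÷ 0.09561): C 1.000, H 2.000
Ratio ≈ 1:2, so the empirical formula is CH2

CH2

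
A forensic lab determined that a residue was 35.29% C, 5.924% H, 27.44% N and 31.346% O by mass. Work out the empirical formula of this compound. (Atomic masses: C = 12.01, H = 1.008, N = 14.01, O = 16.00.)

C3H6N2O2

Assume 100 g: 35.29 g C, 5.924 g H, 27.44 g N, 31.346 g O.
C: 35.29 g ÷ 12.01 g/mol = 2.938 mol
H: 5.924 g ÷ 1.008 g/mol = 5.877 mol
N: 27.44 g ÷ 14.01 g/mol = 1.959 mol
O: 31.346 g ÷ 16.00 g/mol = 1.959 mol
Divide by the smallest (1.959 mol N): C 1.500, H 3.001, N 1.000, O 1.000
×2: C 3.00, H 6.00, N 2.00, O 2.00 → C3H6N2O2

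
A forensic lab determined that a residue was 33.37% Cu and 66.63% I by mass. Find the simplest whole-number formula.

Assume 100 g: 33.37 g Cu, 66.63 g I.
n(Cu) = 33.37/63.55 = 0.5251, n(I) = 66.63/126.90 = 0.5251
Divide by the smallest (0.5251 mol I): Cu 1.000, I 1.000
→ CuI

CuI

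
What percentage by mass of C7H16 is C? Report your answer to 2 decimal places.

Molar mass = 7(12.01) + 16(1.008) = 100.198 g/mol
Mass of C per mole = 7 × 12.01 = 84.070 g
% C = 84.070 / 100.198 × 100 = 83.90%

83.90%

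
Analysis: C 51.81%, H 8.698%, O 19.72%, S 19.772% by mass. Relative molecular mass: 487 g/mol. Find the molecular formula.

Assume 100 g: 51.81 g C, 8.698 g H, 19.72 g O, 19.772 g S.
C: 51.81 g ÷ 12.01 g/mol = 4.314 mol
H: 8.698 g ÷ 1.008 g/mol = 8.629 mol
O: 19.72 g ÷ 16.00 g/mol = 1.232 mol
S: 19.772 g ÷ 32.07 g/mol = 0.6165 mol
Smallest is S at 0.6165 mol; normalising gives C 6.997, H 13.996, O 1.999, S 1.000
→ C7H14O2S
Empirical-formula mass = 162.25 g/mol
n = 487 / 162.25 = 3.00 ≈ 3
Molecular formula = (C7H14O2S)×3 = C21H42O6S3

C21H42O6S3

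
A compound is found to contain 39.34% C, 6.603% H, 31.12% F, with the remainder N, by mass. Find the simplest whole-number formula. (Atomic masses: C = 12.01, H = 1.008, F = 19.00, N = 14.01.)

C2H4FN

Assume 100 g: 39.34 g C, 6.603 g H, 31.12 g F, 22.937 g N.
Moles — C: 39.34 / 12.01 = 3.276 mol; H: 6.603 / 1.008 = 6.551 mol; F: 31.12 / 19.00 = 1.638 mol; N: 22.937 / 14.01 = 1.637 mol
Divide by the smallest (1.637 mol N): C 2.001, H 4.001, F 1.000, N 1.000
Ratio ≈ 2:4:1:1, so the empirical formula is C2H4FN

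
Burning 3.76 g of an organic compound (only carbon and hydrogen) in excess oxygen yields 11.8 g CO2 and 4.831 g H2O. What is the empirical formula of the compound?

mol C = 11.8 / 44.01 = 0.2681; mass C = 0.2681 × 12.01 = 3.220 g
mol H = 2 × (4.831 / 18.02) = 0.5362; mass H = 0.5362 × 1.008 = 0.5405 g
Smallest is C at 0.2681 mol; normalising gives C 1.000, H 2.000
≈ 1:2 → CH2

CH2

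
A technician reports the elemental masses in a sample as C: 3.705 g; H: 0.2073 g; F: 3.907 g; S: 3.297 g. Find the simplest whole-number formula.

C3H2F2S

C: 3.705 g ÷ 12.01 g/mol = 0.3085 mol
H: 0.2073 g ÷ 1.008 g/mol = 0.2057 mol
F: 3.907 g ÷ 19.00 g/mol = 0.2056 mol
S: 3.297 g ÷ 32.07 g/mol = 0.1028 mol
Divide by the smallest (0.1028 mol S): C 3.001, H 2.000, F 2.000, S 1.000
→ C3H2F2S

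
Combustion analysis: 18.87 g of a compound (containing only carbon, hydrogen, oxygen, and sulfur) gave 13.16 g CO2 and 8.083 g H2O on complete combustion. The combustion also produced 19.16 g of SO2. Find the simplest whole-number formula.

CH3OS

mol C = 13.16 / 44.01 = 0.2990; mass C = 0.2990 × 12.01 = 3.591 g
mol H = 2 × (8.083 / 18.02) = 0.8971; mass H = 0.8971 × 1.008 = 0.9043 g
mol S = 19.16 / 64.07 = 0.2990; mass S = 9.590 g
mass O = 18.87 − (14.09) = 4.784 g → mol O = 0.2990
Smallest is O at 0.299 mol; normalising gives C 1.000, H 3.000, O 1.000, S 1.000
Ratio ≈ 1:3:1:1, so the empirical formula is CH3OS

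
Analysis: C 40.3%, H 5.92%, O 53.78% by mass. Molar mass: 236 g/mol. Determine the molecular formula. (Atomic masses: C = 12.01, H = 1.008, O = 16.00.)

C8H14O8

Assume 100 g: 40.3 g C, 5.92 g H, 53.78 g O.
C: 40.3 g ÷ 12.01 g/mol = 3.356 mol
H: 5.92 g ÷ 1.008 g/mol = 5.873 mol
O: 53.78 g ÷ 16.00 g/mol = 3.361 mol
Divide by the smallest (3.356 mol C): C 1.000, H 1.750, O 1.002
×4: C 4.00, H 7.00, O 4.01 → C4H7O4
Empirical-formula mass = 119.10 g/mol
n = 236 / 119.10 = 1.98 ≈ 2
Molecular formula = (C4H7O4)×2 = C8H14O8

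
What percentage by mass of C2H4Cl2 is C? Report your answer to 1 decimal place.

Molar mass = 2(12.01) + 4(1.008) + 2(35.45) = 98.952 g/mol
Mass of C per mole = 2 × 12.01 = 24.020 g
% C = 24.020 / 98.952 × 100 = 24.3%

24.3%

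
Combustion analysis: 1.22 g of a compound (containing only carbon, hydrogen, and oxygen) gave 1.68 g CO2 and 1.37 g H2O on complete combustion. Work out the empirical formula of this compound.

mol C = 1.68 / 44.01 = 0.03817; mass C = 0.03817 × 12.01 = 0.4585 g
mol H = 2 × (1.37 / 18.02) = 0.1521; mass H = 0.1521 × 1.008 = 0.1533 g
mass O = 1.22 − (0.6117) = 0.6083 g → mol O = 0.03802
Divide by the smallest (0.03802 mol O): C 1.004, H 4.000, O 1.000
≈ 1:4:1 → CH4O

CH4O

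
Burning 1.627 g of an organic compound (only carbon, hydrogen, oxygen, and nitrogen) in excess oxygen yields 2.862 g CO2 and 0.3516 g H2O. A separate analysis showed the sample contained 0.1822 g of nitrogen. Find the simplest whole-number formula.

mol C = 2.862 / 44.01 = 0.06503; mass C = 0.06503 × 12.01 = 0.7810 g
mol H = 2 × (0.3516 / 18.02) = 0.03902; mass H = 0.03902 × 1.008 = 0.03934 g
mol N = 0.1822 / 14.01 = 0.01300
mass O = 1.627 − (1.003) = 0.6244 g → mol O = 0.03903
Ratios (÷ 0.013): C 5.000, H 3.001, N 1.000, O 3.001
Ratio ≈ 5:3:1:3, so the empirical formula is C5H3NO3

C5H3NO3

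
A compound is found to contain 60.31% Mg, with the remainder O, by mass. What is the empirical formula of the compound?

MgO

Assume 100 g: 60.31 g Mg, 39.69 g O.
Mg: 60.31 g ÷ 24.31 g/mol = 2.481 mol
O: 39.69 g ÷ 16.00 g/mol = 2.481 mol
Ratios (÷ 2.481): Mg 1.000, O 1.000
→ MgO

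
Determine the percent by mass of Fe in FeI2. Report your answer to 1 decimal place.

18.0%

Molar mass = 1(55.85) + 2(126.90) = 309.650 g/mol
Mass of Fe per mole = 1 × 55.85 = 55.850 g
% Fe = 55.850 / 309.650 × 100 = 18.0%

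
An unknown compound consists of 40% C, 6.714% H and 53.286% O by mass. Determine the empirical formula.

Assume 100 g: 40 g C, 6.714 g H, 53.286 g O.
Moles — C: 40 / 12.01 = 3.331 mol; H: 6.714 / 1.008 = 6.661 mol; O: 53.286 / 16.00 = 3.33 mol
Smallest is O at 3.33 mol; normalising gives C 1.000, H 2.000, O 1.000
→ CH2O

CH2O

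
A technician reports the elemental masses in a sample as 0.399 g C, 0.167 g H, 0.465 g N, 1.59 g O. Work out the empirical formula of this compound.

n(C) = 0.399/12.01 = 0.03322, n(H) = 0.167/1.008 = 0.1657, n(N) = 0.465/14.01 = 0.03319, n(O) = 1.59/16.00 = 0.09938
Ratios (÷ 0.03319): C 1.001, H 4.992, N 1.000, O 2.994
≈ 1:5:1:3 → CH5NO3

CH5NO3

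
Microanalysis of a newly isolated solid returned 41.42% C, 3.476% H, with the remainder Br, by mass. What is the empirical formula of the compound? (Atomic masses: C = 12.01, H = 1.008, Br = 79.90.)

C5H5Br

Assume 100 g: 41.42 g C, 3.476 g H, 55.104 g Br.
C: 41.42 g ÷ 12.01 g/mol = 3.449 mol
H: 3.476 g ÷ 1.008 g/mol = 3.448 mol
Br: 55.104 g ÷ 79.90 g/mol = 0.6897 mol
Ratios (÷ 0.6897): C 5.001, H 5.000, Br 1.000
Ratio ≈ 5:5:1, so the empirical formula is C5H5Br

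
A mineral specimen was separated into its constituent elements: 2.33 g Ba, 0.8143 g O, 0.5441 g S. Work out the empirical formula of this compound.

Moles — Ba: 2.33 / 137.33 = 0.01697 mol; O: 0.8143 / 16.00 = 0.05089 mol; S: 0.5441 / 32.07 = 0.01697 mol
Divide by the smallest (0.01697 mol S): Ba 1.000, O 3.000, S 1.000
≈ 1:3:1 → BaO3S

BaO3S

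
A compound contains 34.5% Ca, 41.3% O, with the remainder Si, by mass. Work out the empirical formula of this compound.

CaO3Si

Assume 100 g: 34.5 g Ca, 41.3 g O, 24.2 g Si.
n(Ca) = 34.5/40.08 = 0.8608, n(O) = 41.3/16.00 = 2.581, n(Si) = 24.2/28.09 = 0.8615
Ratios (÷ 0.8608): Ca 1.000, O 2.999, Si 1.001
≈ 1:3:1 → CaO3Si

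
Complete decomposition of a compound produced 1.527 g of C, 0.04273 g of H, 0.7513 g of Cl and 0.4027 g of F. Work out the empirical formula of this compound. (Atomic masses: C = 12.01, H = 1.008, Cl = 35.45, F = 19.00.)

C6H2ClF

Moles — C: 1.527 / 12.01 = 0.1271 mol; H: 0.04273 / 1.008 = 0.04239 mol; Cl: 0.7513 / 35.45 = 0.02119 mol; F: 0.4027 / 19.00 = 0.02119 mol
Ratios (÷ 0.02119): C 5.999, H 2.000, Cl 1.000, F 1.000
≈ 6:2:1:1 → C6H2ClF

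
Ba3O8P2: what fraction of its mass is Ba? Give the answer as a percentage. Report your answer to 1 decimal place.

Molar mass = 3(137.33) + 8(16.00) + 2(30.97) = 601.930 g/mol
Mass of Ba per mole = 3 × 137.33 = 411.990 g
% Ba = 411.990 / 601.930 × 100 = 68.4%

68.4%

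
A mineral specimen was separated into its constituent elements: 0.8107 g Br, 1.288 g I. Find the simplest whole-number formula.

BrI

Moles — Br: 0.8107 / 79.90 = 0.01015 mol; I: 1.288 / 126.90 = 0.01015 mol
Smallest is Br at 0.01015 mol; normalising gives Br 1.000, I 1.000
→ BrI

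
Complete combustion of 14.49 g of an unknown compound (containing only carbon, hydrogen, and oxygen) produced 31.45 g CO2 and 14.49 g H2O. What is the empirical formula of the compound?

mol C = 31.45 / 44.01 = 0.7146; mass C = 0.7146 × 12.01 = 8.582 g
mol H = 2 × (14.49 / 18.02) = 1.608; mass H = 1.608 × 1.008 = 1.621 g
mass O = 14.49 − (10.20) = 4.286 g → mol O = 0.2679
Ratios (÷ 0.2679): C 2.667, H 6.003, O 1.000
Scaling by 3: C 8.00, H 18.01, O 3.00 → C8H18O3

C8H18O3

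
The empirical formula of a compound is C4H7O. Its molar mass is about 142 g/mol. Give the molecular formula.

Empirical-formula mass = 71.10 g/mol
n = 142 / 71.10 = 2.00 ≈ 2
Molecular formula = (C4H7O)2 = C8H14O2

C8H14O2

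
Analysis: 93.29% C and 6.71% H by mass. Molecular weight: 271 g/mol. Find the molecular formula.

C21H18

Assume 100 g: 93.29 g C, 6.71 g H.
Moles — C: 93.29 / 12.01 = 7.768 mol; H: 6.71 / 1.008 = 6.657 mol
Ratios (÷ 6.657): C 1.167, H 1.000
Multiply by 6: C 7.00, H 6.00 → C7H6
Empirical-formula mass = 90.12 g/mol
n = 271 / 90.12 = 3.01 ≈ 3
Molecular formula = (C7H6)×3 = C21H18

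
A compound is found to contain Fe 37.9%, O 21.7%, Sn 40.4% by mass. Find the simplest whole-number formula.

Assume 100 g: 37.9 g Fe, 21.7 g O, 40.4 g Sn.
n(Fe) = 37.9/55.85 = 0.6786, n(O) = 21.7/16.00 = 1.356, n(Sn) = 40.4/118.71 = 0.3403
Smallest is Sn at 0.3403 mol; normalising gives Fe 1.994, O 3.985, Sn 1.000
≈ 2:4:1 → Fe2O4Sn

Fe2O4Sn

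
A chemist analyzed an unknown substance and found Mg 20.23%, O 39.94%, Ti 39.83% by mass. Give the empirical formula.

MgO3Ti

Assume 100 g: 20.23 g Mg, 39.94 g O, 39.83 g Ti.
n(Mg) = 20.23/24.31 = 0.8322, n(O) = 39.94/16.00 = 2.496, n(Ti) = 39.83/47.87 = 0.832
Divide by the smallest (0.832 mol Ti): Mg 1.000, O 3.000, Ti 1.000
≈ 1:3:1 → MgO3Ti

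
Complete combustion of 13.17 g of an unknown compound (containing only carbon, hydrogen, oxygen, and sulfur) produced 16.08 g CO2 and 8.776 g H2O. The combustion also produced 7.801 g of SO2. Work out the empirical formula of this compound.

mol C = 16.08 / 44.01 = 0.3654; mass C = 0.3654 × 12.01 = 4.388 g
mol H = 2 × (8.776 / 18.02) = 0.9740; mass H = 0.9740 × 1.008 = 0.9818 g
mol S = 7.801 / 64.07 = 0.1218; mass S = 3.905 g
mass O = 13.17 − (9.275) = 3.895 g → mol O = 0.2435
Ratios (÷ 0.1218): C 3.001, H 8.000, O 2.000, S 1.000
≈ 3:8:2:1 → C3H8O2S

C3H8O2S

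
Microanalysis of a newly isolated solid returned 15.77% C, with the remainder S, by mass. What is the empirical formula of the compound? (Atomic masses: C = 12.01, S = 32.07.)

Assume 100 g: 15.77 g C, 84.23 g S.
C: 15.77 g ÷ 12.01 g/mol = 1.313 mol
S: 84.23 g ÷ 32.07 g/mol = 2.626 mol
Smallest is C at 1.313 mol; normalising gives C 1.000, S 2.000
Ratio ≈ 1:2, so the empirical formula is CS2

CS2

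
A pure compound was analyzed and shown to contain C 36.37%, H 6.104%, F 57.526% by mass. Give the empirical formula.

Assume 100 g: 36.37 g C, 6.104 g H, 57.526 g F.
n(C) = 36.37/12.01 = 3.028, n(H) = 6.104/1.008 = 6.056, n(F) = 57.526/19.00 = 3.028
Smallest is F at 3.028 mol; normalising gives C 1.000, H 2.000, F 1.000
≈ 1:2:1 → CH2F

CH2F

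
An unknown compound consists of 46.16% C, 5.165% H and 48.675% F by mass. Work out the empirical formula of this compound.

Assume 100 g: 46.16 g C, 5.165 g H, 48.675 g F.
Moles — C: 46.16 / 12.01 = 3.843 mol; H: 5.165 / 1.008 = 5.124 mol; F: 48.675 / 19.00 = 2.562 mol
Smallest is F at 2.562 mol; normalising gives C 1.500, H 2.000, F 1.000
Multiply by 2: C 3.00, H 4.00, F 2.00 → C3H4F2

C3H4F2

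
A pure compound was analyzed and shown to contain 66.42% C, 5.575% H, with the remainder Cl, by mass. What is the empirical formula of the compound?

C7H7Cl

Assume 100 g: 66.42 g C, 5.575 g H, 28.005 g Cl.
Moles — C: 66.42 / 12.01 = 5.53 mol; H: 5.575 / 1.008 = 5.531 mol; Cl: 28.005 / 35.45 = 0.79 mol
Ratios (÷ 0.79): C 7.001, H 7.001, Cl 1.000
→ C7H7Cl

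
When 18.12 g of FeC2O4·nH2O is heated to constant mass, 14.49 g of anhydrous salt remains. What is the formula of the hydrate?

Mass of water lost = 18.12 − 14.49 = 3.63 g → 3.63 / 18.02 = 0.2014 mol H2O
Molar mass of FeC2O4 = 143.87 g/mol → mol FeC2O4 = 14.49 / 143.87 = 0.1007
n = 0.2014 / 0.1007 = 2.00 ≈ 2 → FeC2O4·2H2O

FeC2O4·2H2O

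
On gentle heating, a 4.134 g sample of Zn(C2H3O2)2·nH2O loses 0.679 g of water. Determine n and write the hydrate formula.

Zn(C2H3O2)2·2H2O

Mass of anhydrous Zn(C2H3O2)2 = 4.134 − 0.679 = 3.455 g
mol H2O = 0.679 / 18.02 = 0.03768
Molar mass of Zn(C2H3O2)2 = 183.47 g/mol → mol Zn(C2H3O2)2 = 3.455 / 183.47 = 0.01883
n = 0.03768 / 0.01883 = 2.00 ≈ 2 → Zn(C2H3O2)2·2H2O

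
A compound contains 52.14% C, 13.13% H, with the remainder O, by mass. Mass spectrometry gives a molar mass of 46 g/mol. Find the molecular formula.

C2H6O

Assume 100 g: 52.14 g C, 13.13 g H, 34.73 g O.
Moles — C: 52.14 / 12.01 = 4.341 mol; H: 13.13 / 1.008 = 13.03 mol; O: 34.73 / 16.00 = 2.171 mol
Smallest is O at 2.171 mol; normalising gives C 2.000, H 6.001, O 1.000
≈ 2:6:1 → C2H6O
Empirical-formula mass = 46.07 g/mol
n = 46 / 46.07 = 1.00 ≈ 1
Molecular formula = empirical formula = C2H6O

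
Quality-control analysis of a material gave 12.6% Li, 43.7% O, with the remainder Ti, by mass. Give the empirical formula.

Assume 100 g: 12.6 g Li, 43.7 g O, 43.7 g Ti.
n(Li) = 12.6/6.94 = 1.816, n(O) = 43.7/16.00 = 2.731, n(Ti) = 43.7/47.87 = 0.9129
Ratios (÷ 0.9129): Li 1.989, O 2.992, Ti 1.000
→ Li2O3Ti

Li2O3Ti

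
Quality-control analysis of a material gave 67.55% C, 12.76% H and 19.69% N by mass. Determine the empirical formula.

C4H9N

Assume 100 g: 67.55 g C, 12.76 g H, 19.69 g N.
n(C) = 67.55/12.01 = 5.624, n(H) = 12.76/1.008 = 12.66, n(N) = 19.69/14.01 = 1.405
Smallest is N at 1.405 mol; normalising gives C 4.002, H 9.007, N 1.000
Ratio ≈ 4:9:1, so the empirical formula is C4H9N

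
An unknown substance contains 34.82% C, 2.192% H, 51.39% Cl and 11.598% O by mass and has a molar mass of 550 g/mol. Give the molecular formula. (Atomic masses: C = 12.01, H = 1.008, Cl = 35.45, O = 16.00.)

C16H12Cl8O4

Assume 100 g: 34.82 g C, 2.192 g H, 51.39 g Cl, 11.598 g O.
Moles — C: 34.82 / 12.01 = 2.899 mol; H: 2.192 / 1.008 = 2.175 mol; Cl: 51.39 / 35.45 = 1.45 mol; O: 11.598 / 16.00 = 0.7249 mol
Divide by the smallest (0.7249 mol O): C 4.000, H 3.000, Cl 2.000, O 1.000
→ C4H3Cl2O
Empirical-formula mass = 137.96 g/mol
n = 550 / 137.96 = 3.99 ≈ 4
Molecular formula = (C4H3Cl2O)×4 = C16H12Cl8O4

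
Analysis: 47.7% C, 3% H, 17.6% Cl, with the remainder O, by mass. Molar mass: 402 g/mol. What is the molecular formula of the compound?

C16H12Cl2O8

Assume 100 g: 47.7 g C, 3 g H, 17.6 g Cl, 31.7 g O.
n(C) = 47.7/12.01 = 3.972, n(H) = 3/1.008 = 2.976, n(Cl) = 17.6/35.45 = 0.4965, n(O) = 31.7/16.00 = 1.981
Smallest is Cl at 0.4965 mol; normalising gives C 8.000, H 5.995, Cl 1.000, O 3.991
≈ 8:6:1:4 → C8H6ClO4
Empirical-formula mass = 201.58 g/mol
n = 402 / 201.58 = 1.99 ≈ 2
Molecular formula = (C8H6ClO4)×2 = C16H12Cl2O8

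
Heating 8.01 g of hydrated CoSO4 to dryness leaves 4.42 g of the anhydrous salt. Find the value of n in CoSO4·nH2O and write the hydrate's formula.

CoSO4·7H2O

Mass of water lost = 8.01 − 4.42 = 3.59 g → 3.59 / 18.02 = 0.1992 mol H2O
Molar mass of CoSO4 = 155.00 g/mol → mol CoSO4 = 4.42 / 155.00 = 0.02852
n = 0.1992 / 0.02852 = 6.99 ≈ 7 → CoSO4·7H2O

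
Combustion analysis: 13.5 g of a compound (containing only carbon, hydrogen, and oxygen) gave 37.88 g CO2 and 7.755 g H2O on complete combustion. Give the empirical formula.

mol C = 37.88 / 44.01 = 0.8607; mass C = 0.8607 × 12.01 = 10.34 g
mol H = 2 × (7.755 / 18.02) = 0.8607; mass H = 0.8607 × 1.008 = 0.8676 g
mass O = 13.5 − (11.20) = 2.295 g → mol O = 0.1435
Divide by the smallest (0.1435 mol O): C 6.000, H 6.000, O 1.000
Ratio ≈ 6:6:1, so the empirical formula is C6H6O

C6H6O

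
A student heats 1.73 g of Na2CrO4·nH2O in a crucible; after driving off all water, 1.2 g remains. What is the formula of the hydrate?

Na2CrO4·4H2O

Mass of water lost = 1.73 − 1.2 = 0.53 g → 0.53 / 18.02 = 0.02941 mol H2O
Molar mass of Na2CrO4 = 161.98 g/mol → mol Na2CrO4 = 1.2 / 161.98 = 0.007408
n = 0.02941 / 0.007408 = 3.97 ≈ 4 → Na2CrO4·4H2O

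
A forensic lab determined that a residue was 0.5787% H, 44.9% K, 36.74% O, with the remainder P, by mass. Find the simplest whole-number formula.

Assume 100 g: 0.5787 g H, 44.9 g K, 36.74 g O, 17.781 g P.
n(H) = 0.5787/1.008 = 0.5741, n(K) = 44.9/39.10 = 1.148, n(O) = 36.74/16.00 = 2.296, n(P) = 17.781/30.97 = 0.5741
Divide by the smallest (0.5741 mol H): H 1.000, K 2.000, O 4.000, P 1.000
→ HK2O4P

HK2O4P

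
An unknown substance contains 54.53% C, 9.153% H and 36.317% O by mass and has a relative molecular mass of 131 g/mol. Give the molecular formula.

C6H12O3

Assume 100 g: 54.53 g C, 9.153 g H, 36.317 g O.
Moles — C: 54.53 / 12.01 = 4.54 mol; H: 9.153 / 1.008 = 9.08 mol; O: 36.317 / 16.00 = 2.27 mol
Ratios (÷ 2.27): C 2.000, H 4.000, O 1.000
≈ 2:4:1 → C2H4O
Empirical-formula mass = 44.05 g/mol
n = 131 / 44.05 = 2.97 ≈ 3
Molecular formula = (C2H4O)×3 = C6H12O3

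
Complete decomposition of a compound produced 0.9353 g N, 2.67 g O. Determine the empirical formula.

N2O5

Moles — N: 0.9353 / 14.01 = 0.06676 mol; O: 2.67 / 16.00 = 0.1669 mol
Divide by the smallest (0.06676 mol N): N 1.000, O 2.500
Multiply by 2: N 2.00, O 5.00 → N2O5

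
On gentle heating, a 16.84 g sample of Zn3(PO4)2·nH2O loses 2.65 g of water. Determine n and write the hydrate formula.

Zn3(PO4)2·4H2O

Mass of anhydrous Zn3(PO4)2 = 16.84 − 2.65 = 14.19 g
mol H2O = 2.65 / 18.02 = 0.1471
Molar mass of Zn3(PO4)2 = 386.08 g/mol → mol Zn3(PO4)2 = 14.19 / 386.08 = 0.03675
n = 0.1471 / 0.03675 = 4.00 ≈ 4 → Zn3(PO4)2·4H2O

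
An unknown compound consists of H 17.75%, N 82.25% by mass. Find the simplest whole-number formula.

Assume 100 g: 17.75 g H, 82.25 g N.
Moles — H: 17.75 / 1.008 = 17.61 mol; N: 82.25 / 14.01 = 5.871 mol
Smallest is N at 5.871 mol; normalising gives H 2.999, N 1.000
Ratio ≈ 3:1, so the empirical formula is H3N

H3N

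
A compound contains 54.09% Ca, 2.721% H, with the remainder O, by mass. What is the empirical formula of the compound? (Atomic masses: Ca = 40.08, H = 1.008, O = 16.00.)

CaH2O2

Assume 100 g: 54.09 g Ca, 2.721 g H, 43.189 g O.
Ca: 54.09 g ÷ 40.08 g/mol = 1.35 mol
H: 2.721 g ÷ 1.008 g/mol = 2.699 mol
O: 43.189 g ÷ 16.00 g/mol = 2.699 mol
Smallest is Ca at 1.35 mol; normalising gives Ca 1.000, H 2.000, O 2.000
Ratio ≈ 1:2:2, so the empirical formula is CaH2O2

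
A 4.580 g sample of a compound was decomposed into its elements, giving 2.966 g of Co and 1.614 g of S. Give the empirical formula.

CoS

Moles — Co: 2.966 / 58.93 = 0.05033 mol; S: 1.614 / 32.07 = 0.05033 mol
Ratios (÷ 0.05033): Co 1.000, S 1.000
Ratio ≈ 1:1, so the empirical formula is CoS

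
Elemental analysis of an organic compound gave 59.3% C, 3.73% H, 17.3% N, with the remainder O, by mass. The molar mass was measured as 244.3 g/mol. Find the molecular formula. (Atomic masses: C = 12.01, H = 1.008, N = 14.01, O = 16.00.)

C12H9N3O3

Assume 100 g: 59.3 g C, 3.73 g H, 17.3 g N, 19.67 g O.
C: 59.3 g ÷ 12.01 g/mol = 4.938 mol
H: 3.73 g ÷ 1.008 g/mol = 3.7 mol
N: 17.3 g ÷ 14.01 g/mol = 1.235 mol
O: 19.67 g ÷ 16.00 g/mol = 1.229 mol
Smallest is O at 1.229 mol; normalising gives C 4.016, H 3.010, N 1.004, O 1.000
→ C4H3NO
Empirical-formula mass = 81.07 g/mol
n = 244.3 / 81.07 = 3.01 ≈ 3
Molecular formula = (C4H3NO)×3 = C12H9N3O3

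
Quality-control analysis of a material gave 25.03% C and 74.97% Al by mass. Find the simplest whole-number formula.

C3Al4

Assume 100 g: 25.03 g C, 74.97 g Al.
C: 25.03 g ÷ 12.01 g/mol = 2.084 mol
Al: 74.97 g ÷ 26.98 g/mol = 2.779 mol
Divide by the smallest (2.084 mol C): C 1.000, Al 1.333
×3: C 3.00, Al 4.00 → C3Al4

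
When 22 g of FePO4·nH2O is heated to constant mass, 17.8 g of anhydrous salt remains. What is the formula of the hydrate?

Mass of water lost = 22 − 17.8 = 4.2 g → 4.2 / 18.02 = 0.2331 mol H2O
Molar mass of FePO4 = 150.82 g/mol → mol FePO4 = 17.8 / 150.82 = 0.118
n = 0.2331 / 0.118 = 1.97 ≈ 2 → FePO4·2H2O

FePO4·2H2O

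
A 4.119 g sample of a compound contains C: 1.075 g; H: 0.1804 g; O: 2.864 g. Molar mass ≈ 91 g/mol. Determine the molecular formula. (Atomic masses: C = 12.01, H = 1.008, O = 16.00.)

C2H4O4

n(C) = 1.075/12.01 = 0.08951, n(H) = 0.1804/1.008 = 0.179, n(O) = 2.864/16.00 = 0.179
Ratios (÷ 0.08951): C 1.000, H 1.999, O 2.000
Ratio ≈ 1:2:2, so the empirical formula is CH2O2
Empirical-formula mass = 46.03 g/mol
n = 91 / 46.03 = 1.98 ≈ 2
Molecular formula = (CH2O2)×2 = C2H4O4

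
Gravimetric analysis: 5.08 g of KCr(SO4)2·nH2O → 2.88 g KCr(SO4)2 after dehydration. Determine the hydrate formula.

Mass of water lost = 5.08 − 2.88 = 2.2 g → 2.2 / 18.02 = 0.1221 mol H2O
Molar mass of KCr(SO4)2 = 283.24 g/mol → mol KCr(SO4)2 = 2.88 / 283.24 = 0.01017
n = 0.1221 / 0.01017 = 12.01 ≈ 12 → KCr(SO4)2·12H2O

KCr(SO4)2·12H2O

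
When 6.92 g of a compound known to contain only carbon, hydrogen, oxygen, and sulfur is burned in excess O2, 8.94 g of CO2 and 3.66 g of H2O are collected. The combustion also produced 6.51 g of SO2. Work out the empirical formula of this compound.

C4H8OS2

mol C = 8.94 / 44.01 = 0.2031; mass C = 0.2031 × 12.01 = 2.440 g
mol H = 2 × (3.66 / 18.02) = 0.4062; mass H = 0.4062 × 1.008 = 0.4095 g
mol S = 6.51 / 64.07 = 0.1016; mass S = 3.259 g
mass O = 6.92 − (6.108) = 0.8123 g → mol O = 0.05077
Ratios (÷ 0.05077): C 4.001, H 8.001, O 1.000, S 2.001
Ratio ≈ 4:8:1:2, so the empirical formula is C4H8OS2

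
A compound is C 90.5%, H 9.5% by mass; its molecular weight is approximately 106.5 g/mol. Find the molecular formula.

C8H10

Assume 100 g: 90.5 g C, 9.5 g H.
n(C) = 90.5/12.01 = 7.535, n(H) = 9.5/1.008 = 9.425
Divide by the smallest (7.535 mol C): C 1.000, H 1.251
Scaling by 4: C 4.00, H 5.00 → C4H5
Empirical-formula mass = 53.08 g/mol
n = 106.5 / 53.08 = 2.01 ≈ 2
Molecular formula = (C4H5)×2 = C8H10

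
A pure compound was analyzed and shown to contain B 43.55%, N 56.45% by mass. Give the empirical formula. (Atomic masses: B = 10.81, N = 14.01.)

Assume 100 g: 43.55 g B, 56.45 g N.
Moles — B: 43.55 / 10.81 = 4.029 mol; N: 56.45 / 14.01 = 4.029 mol
Smallest is B at 4.029 mol; normalising gives B 1.000, N 1.000
→ BN

BN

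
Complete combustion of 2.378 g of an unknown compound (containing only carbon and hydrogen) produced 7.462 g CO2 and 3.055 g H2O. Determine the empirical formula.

mol C = 7.462 / 44.01 = 0.1696; mass C = 0.1696 × 12.01 = 2.036 g
mol H = 2 × (3.055 / 18.02) = 0.3391; mass H = 0.3391 × 1.008 = 0.3418 g
Ratios (÷ 0.1696): C 1.000, H 2.000
→ CH2

CH2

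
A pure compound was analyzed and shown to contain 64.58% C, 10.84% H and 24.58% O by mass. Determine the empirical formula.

Assume 100 g: 64.58 g C, 10.84 g H, 24.58 g O.
C: 64.58 g ÷ 12.01 g/mol = 5.377 mol
H: 10.84 g ÷ 1.008 g/mol = 10.75 mol
O: 24.58 g ÷ 16.00 g/mol = 1.536 mol
Ratios (÷ 1.536): C 3.500, H 7.000, O 1.000
Multiply by 2: C 7.00, H 14.00, O 2.00 → C7H14O2

C7H14O2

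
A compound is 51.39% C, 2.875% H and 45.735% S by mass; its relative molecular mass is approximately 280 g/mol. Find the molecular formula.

C12H8S4

Assume 100 g: 51.39 g C, 2.875 g H, 45.735 g S.
Moles — C: 51.39 / 12.01 = 4.279 mol; H: 2.875 / 1.008 = 2.852 mol; S: 45.735 / 32.07 = 1.426 mol
Divide by the smallest (1.426 mol S): C 3.000, H 2.000, S 1.000
→ C3H2S
Empirical-formula mass = 70.12 g/mol
n = 280 / 70.12 = 3.99 ≈ 4
Molecular formula = (C3H2S)×4 = C12H8S4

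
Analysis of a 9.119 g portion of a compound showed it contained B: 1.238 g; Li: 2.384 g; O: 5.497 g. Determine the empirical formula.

Moles — B: 1.238 / 10.81 = 0.1145 mol; Li: 2.384 / 6.94 = 0.3435 mol; O: 5.497 / 16.00 = 0.3436 mol
Ratios (÷ 0.1145): B 1.000, Li 3.000, O 3.000
→ BLi3O3

BLi3O3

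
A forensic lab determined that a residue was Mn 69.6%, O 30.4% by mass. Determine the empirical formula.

Assume 100 g: 69.6 g Mn, 30.4 g O.
Mn: 69.6 g ÷ 54.94 g/mol = 1.267 mol
O: 30.4 g ÷ 16.00 g/mol = 1.9 mol
Smallest is Mn at 1.267 mol; normalising gives Mn 1.000, O 1.500
×2: Mn 2.00, O 3.00 → Mn2O3

Mn2O3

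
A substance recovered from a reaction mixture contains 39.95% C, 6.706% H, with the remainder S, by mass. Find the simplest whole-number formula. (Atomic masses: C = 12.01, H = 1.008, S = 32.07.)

C2H4S

Assume 100 g: 39.95 g C, 6.706 g H, 53.344 g S.
n(C) = 39.95/12.01 = 3.326, n(H) = 6.706/1.008 = 6.653, n(S) = 53.344/32.07 = 1.663
Ratios (÷ 1.663): C 2.000, H 4.000, S 1.000
→ C2H4S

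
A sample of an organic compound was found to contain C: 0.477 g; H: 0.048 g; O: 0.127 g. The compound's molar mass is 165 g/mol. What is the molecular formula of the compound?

C10H12O2

Moles — C: 0.477 / 12.01 = 0.03972 mol; H: 0.048 / 1.008 = 0.04762 mol; O: 0.127 / 16.00 = 0.007938 mol
Ratios (÷ 0.007938): C 5.004, H 5.999, O 1.000
→ C5H6O
Empirical-formula mass = 82.10 g/mol
n = 165 / 82.10 = 2.01 ≈ 2
Molecular formula = (C5H6O)×2 = C10H12O2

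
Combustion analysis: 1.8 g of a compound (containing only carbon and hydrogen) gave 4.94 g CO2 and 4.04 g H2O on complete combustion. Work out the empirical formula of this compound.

mol C = 4.94 / 44.01 = 0.1122; mass C = 0.1122 × 12.01 = 1.348 g
mol H = 2 × (4.04 / 18.02) = 0.4484; mass H = 0.4484 × 1.008 = 0.4520 g
Smallest is C at 0.1122 mol; normalising gives C 1.000, H 3.995
Ratio ≈ 1:4, so the empirical formula is CH4

CH4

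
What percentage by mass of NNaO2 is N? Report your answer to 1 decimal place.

20.3%

Molar mass = 1(14.01) + 1(22.99) + 2(16.00) = 69.000 g/mol
Mass of N per mole = 1 × 14.01 = 14.010 g
% N = 14.010 / 69.000 × 100 = 20.3%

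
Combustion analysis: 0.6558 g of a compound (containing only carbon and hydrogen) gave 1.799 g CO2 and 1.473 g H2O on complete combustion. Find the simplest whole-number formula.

CH4

mol C = 1.799 / 44.01 = 0.04088; mass C = 0.04088 × 12.01 = 0.4909 g
mol H = 2 × (1.473 / 18.02) = 0.1635; mass H = 0.1635 × 1.008 = 0.1648 g
Divide by the smallest (0.04088 mol C): C 1.000, H 3.999
≈ 1:4 → CH4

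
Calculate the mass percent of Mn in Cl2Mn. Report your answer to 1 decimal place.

43.7%

Molar mass = 2(35.45) + 1(54.94) = 125.840 g/mol
Mass of Mn per mole = 1 × 54.94 = 54.940 g
% Mn = 54.940 / 125.840 × 100 = 43.7%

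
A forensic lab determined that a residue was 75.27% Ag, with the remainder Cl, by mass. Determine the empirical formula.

AgCl

Assume 100 g: 75.27 g Ag, 24.73 g Cl.
n(Ag) = 75.27/107.87 = 0.6978, n(Cl) = 24.73/35.45 = 0.6976
Smallest is Cl at 0.6976 mol; normalising gives Ag 1.000, Cl 1.000
→ AgCl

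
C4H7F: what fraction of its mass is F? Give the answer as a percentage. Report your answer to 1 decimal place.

Molar mass = 4(12.01) + 7(1.008) + 1(19.00) = 74.096 g/mol
Mass of F per mole = 1 × 19.00 = 19.000 g
% F = 19.000 / 74.096 × 100 = 25.6%

25.6%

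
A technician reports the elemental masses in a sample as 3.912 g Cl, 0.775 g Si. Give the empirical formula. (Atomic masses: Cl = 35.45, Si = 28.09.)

Moles — Cl: 3.912 / 35.45 = 0.1104 mol; Si: 0.775 / 28.09 = 0.02759 mol
Smallest is Si at 0.02759 mol; normalising gives Cl 4.000, Si 1.000
Ratio ≈ 4:1, so the empirical formula is Cl4Si

Cl4Si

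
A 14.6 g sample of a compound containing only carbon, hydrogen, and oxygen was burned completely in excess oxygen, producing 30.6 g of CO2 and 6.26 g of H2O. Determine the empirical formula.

mol C = 30.6 / 44.01 = 0.6953; mass C = 0.6953 × 12.01 = 8.351 g
mol H = 2 × (6.26 / 18.02) = 0.6948; mass H = 0.6948 × 1.008 = 0.7003 g
mass O = 14.6 − (9.051) = 5.549 g → mol O = 0.3468
Smallest is O at 0.3468 mol; normalising gives C 2.005, H 2.003, O 1.000
≈ 2:2:1 → C2H2O

C2H2O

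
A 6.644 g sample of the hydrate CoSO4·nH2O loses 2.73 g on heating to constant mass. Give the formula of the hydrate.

CoSO4·6H2O

Mass of anhydrous CoSO4 = 6.644 − 2.73 = 3.914 g
mol H2O = 2.73 / 18.02 = 0.1515
Molar mass of CoSO4 = 155.00 g/mol → mol CoSO4 = 3.914 / 155.00 = 0.02525
n = 0.1515 / 0.02525 = 6.00 ≈ 6 → CoSO4·6H2O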